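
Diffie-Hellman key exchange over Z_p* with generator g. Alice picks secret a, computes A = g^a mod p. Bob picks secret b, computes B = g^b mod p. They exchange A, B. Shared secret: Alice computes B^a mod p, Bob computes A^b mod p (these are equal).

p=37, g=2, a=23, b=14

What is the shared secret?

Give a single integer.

Answer: 28

Derivation:
A = 2^23 mod 37  (bits of 23 = 10111)
  bit 0 = 1: r = r^2 * 2 mod 37 = 1^2 * 2 = 1*2 = 2
  bit 1 = 0: r = r^2 mod 37 = 2^2 = 4
  bit 2 = 1: r = r^2 * 2 mod 37 = 4^2 * 2 = 16*2 = 32
  bit 3 = 1: r = r^2 * 2 mod 37 = 32^2 * 2 = 25*2 = 13
  bit 4 = 1: r = r^2 * 2 mod 37 = 13^2 * 2 = 21*2 = 5
  -> A = 5
B = 2^14 mod 37  (bits of 14 = 1110)
  bit 0 = 1: r = r^2 * 2 mod 37 = 1^2 * 2 = 1*2 = 2
  bit 1 = 1: r = r^2 * 2 mod 37 = 2^2 * 2 = 4*2 = 8
  bit 2 = 1: r = r^2 * 2 mod 37 = 8^2 * 2 = 27*2 = 17
  bit 3 = 0: r = r^2 mod 37 = 17^2 = 30
  -> B = 30
s = B^a = 30^23 mod 37  (bits of 23 = 10111)
  bit 0 = 1: r = r^2 * 30 mod 37 = 1^2 * 30 = 1*30 = 30
  bit 1 = 0: r = r^2 mod 37 = 30^2 = 12
  bit 2 = 1: r = r^2 * 30 mod 37 = 12^2 * 30 = 33*30 = 28
  bit 3 = 1: r = r^2 * 30 mod 37 = 28^2 * 30 = 7*30 = 25
  bit 4 = 1: r = r^2 * 30 mod 37 = 25^2 * 30 = 33*30 = 28
  -> s = B^a = 28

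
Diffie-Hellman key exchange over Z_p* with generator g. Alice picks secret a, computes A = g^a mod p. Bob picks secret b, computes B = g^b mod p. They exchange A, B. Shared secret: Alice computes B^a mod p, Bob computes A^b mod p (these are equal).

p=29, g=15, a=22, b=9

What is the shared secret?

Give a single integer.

Answer: 22

Derivation:
A = 15^22 mod 29  (bits of 22 = 10110)
  bit 0 = 1: r = r^2 * 15 mod 29 = 1^2 * 15 = 1*15 = 15
  bit 1 = 0: r = r^2 mod 29 = 15^2 = 22
  bit 2 = 1: r = r^2 * 15 mod 29 = 22^2 * 15 = 20*15 = 10
  bit 3 = 1: r = r^2 * 15 mod 29 = 10^2 * 15 = 13*15 = 21
  bit 4 = 0: r = r^2 mod 29 = 21^2 = 6
  -> A = 6
B = 15^9 mod 29  (bits of 9 = 1001)
  bit 0 = 1: r = r^2 * 15 mod 29 = 1^2 * 15 = 1*15 = 15
  bit 1 = 0: r = r^2 mod 29 = 15^2 = 22
  bit 2 = 0: r = r^2 mod 29 = 22^2 = 20
  bit 3 = 1: r = r^2 * 15 mod 29 = 20^2 * 15 = 23*15 = 26
  -> B = 26
s = B^a = 26^22 mod 29  (bits of 22 = 10110)
  bit 0 = 1: r = r^2 * 26 mod 29 = 1^2 * 26 = 1*26 = 26
  bit 1 = 0: r = r^2 mod 29 = 26^2 = 9
  bit 2 = 1: r = r^2 * 26 mod 29 = 9^2 * 26 = 23*26 = 18
  bit 3 = 1: r = r^2 * 26 mod 29 = 18^2 * 26 = 5*26 = 14
  bit 4 = 0: r = r^2 mod 29 = 14^2 = 22
  -> s = B^a = 22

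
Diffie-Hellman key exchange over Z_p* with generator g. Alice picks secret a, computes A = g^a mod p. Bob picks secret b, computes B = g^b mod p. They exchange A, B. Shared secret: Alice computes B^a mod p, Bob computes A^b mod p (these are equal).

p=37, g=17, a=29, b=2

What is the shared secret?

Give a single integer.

A = 17^29 mod 37  (bits of 29 = 11101)
  bit 0 = 1: r = r^2 * 17 mod 37 = 1^2 * 17 = 1*17 = 17
  bit 1 = 1: r = r^2 * 17 mod 37 = 17^2 * 17 = 30*17 = 29
  bit 2 = 1: r = r^2 * 17 mod 37 = 29^2 * 17 = 27*17 = 15
  bit 3 = 0: r = r^2 mod 37 = 15^2 = 3
  bit 4 = 1: r = r^2 * 17 mod 37 = 3^2 * 17 = 9*17 = 5
  -> A = 5
B = 17^2 mod 37  (bits of 2 = 10)
  bit 0 = 1: r = r^2 * 17 mod 37 = 1^2 * 17 = 1*17 = 17
  bit 1 = 0: r = r^2 mod 37 = 17^2 = 30
  -> B = 30
s = B^a = 30^29 mod 37  (bits of 29 = 11101)
  bit 0 = 1: r = r^2 * 30 mod 37 = 1^2 * 30 = 1*30 = 30
  bit 1 = 1: r = r^2 * 30 mod 37 = 30^2 * 30 = 12*30 = 27
  bit 2 = 1: r = r^2 * 30 mod 37 = 27^2 * 30 = 26*30 = 3
  bit 3 = 0: r = r^2 mod 37 = 3^2 = 9
  bit 4 = 1: r = r^2 * 30 mod 37 = 9^2 * 30 = 7*30 = 25
  -> s = B^a = 25

Answer: 25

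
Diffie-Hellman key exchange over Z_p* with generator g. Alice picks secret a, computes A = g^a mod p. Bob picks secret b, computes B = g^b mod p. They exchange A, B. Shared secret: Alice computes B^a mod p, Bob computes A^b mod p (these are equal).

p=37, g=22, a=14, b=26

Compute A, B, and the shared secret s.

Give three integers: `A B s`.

A = 22^14 mod 37  (bits of 14 = 1110)
  bit 0 = 1: r = r^2 * 22 mod 37 = 1^2 * 22 = 1*22 = 22
  bit 1 = 1: r = r^2 * 22 mod 37 = 22^2 * 22 = 3*22 = 29
  bit 2 = 1: r = r^2 * 22 mod 37 = 29^2 * 22 = 27*22 = 2
  bit 3 = 0: r = r^2 mod 37 = 2^2 = 4
  -> A = 4
B = 22^26 mod 37  (bits of 26 = 11010)
  bit 0 = 1: r = r^2 * 22 mod 37 = 1^2 * 22 = 1*22 = 22
  bit 1 = 1: r = r^2 * 22 mod 37 = 22^2 * 22 = 3*22 = 29
  bit 2 = 0: r = r^2 mod 37 = 29^2 = 27
  bit 3 = 1: r = r^2 * 22 mod 37 = 27^2 * 22 = 26*22 = 17
  bit 4 = 0: r = r^2 mod 37 = 17^2 = 30
  -> B = 30
s = B^a = 30^14 mod 37  (bits of 14 = 1110)
  bit 0 = 1: r = r^2 * 30 mod 37 = 1^2 * 30 = 1*30 = 30
  bit 1 = 1: r = r^2 * 30 mod 37 = 30^2 * 30 = 12*30 = 27
  bit 2 = 1: r = r^2 * 30 mod 37 = 27^2 * 30 = 26*30 = 3
  bit 3 = 0: r = r^2 mod 37 = 3^2 = 9
  -> s = B^a = 9

Answer: 4 30 9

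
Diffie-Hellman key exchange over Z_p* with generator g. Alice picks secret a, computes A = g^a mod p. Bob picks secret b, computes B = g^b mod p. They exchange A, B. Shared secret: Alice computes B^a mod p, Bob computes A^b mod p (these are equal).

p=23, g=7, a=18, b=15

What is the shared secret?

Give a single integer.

Answer: 4

Derivation:
A = 7^18 mod 23  (bits of 18 = 10010)
  bit 0 = 1: r = r^2 * 7 mod 23 = 1^2 * 7 = 1*7 = 7
  bit 1 = 0: r = r^2 mod 23 = 7^2 = 3
  bit 2 = 0: r = r^2 mod 23 = 3^2 = 9
  bit 3 = 1: r = r^2 * 7 mod 23 = 9^2 * 7 = 12*7 = 15
  bit 4 = 0: r = r^2 mod 23 = 15^2 = 18
  -> A = 18
B = 7^15 mod 23  (bits of 15 = 1111)
  bit 0 = 1: r = r^2 * 7 mod 23 = 1^2 * 7 = 1*7 = 7
  bit 1 = 1: r = r^2 * 7 mod 23 = 7^2 * 7 = 3*7 = 21
  bit 2 = 1: r = r^2 * 7 mod 23 = 21^2 * 7 = 4*7 = 5
  bit 3 = 1: r = r^2 * 7 mod 23 = 5^2 * 7 = 2*7 = 14
  -> B = 14
s = B^a = 14^18 mod 23  (bits of 18 = 10010)
  bit 0 = 1: r = r^2 * 14 mod 23 = 1^2 * 14 = 1*14 = 14
  bit 1 = 0: r = r^2 mod 23 = 14^2 = 12
  bit 2 = 0: r = r^2 mod 23 = 12^2 = 6
  bit 3 = 1: r = r^2 * 14 mod 23 = 6^2 * 14 = 13*14 = 21
  bit 4 = 0: r = r^2 mod 23 = 21^2 = 4
  -> s = B^a = 4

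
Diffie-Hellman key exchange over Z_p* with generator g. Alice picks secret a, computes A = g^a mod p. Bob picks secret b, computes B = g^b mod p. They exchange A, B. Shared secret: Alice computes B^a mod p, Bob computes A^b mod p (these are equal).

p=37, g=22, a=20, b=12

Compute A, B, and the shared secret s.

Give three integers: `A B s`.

A = 22^20 mod 37  (bits of 20 = 10100)
  bit 0 = 1: r = r^2 * 22 mod 37 = 1^2 * 22 = 1*22 = 22
  bit 1 = 0: r = r^2 mod 37 = 22^2 = 3
  bit 2 = 1: r = r^2 * 22 mod 37 = 3^2 * 22 = 9*22 = 13
  bit 3 = 0: r = r^2 mod 37 = 13^2 = 21
  bit 4 = 0: r = r^2 mod 37 = 21^2 = 34
  -> A = 34
B = 22^12 mod 37  (bits of 12 = 1100)
  bit 0 = 1: r = r^2 * 22 mod 37 = 1^2 * 22 = 1*22 = 22
  bit 1 = 1: r = r^2 * 22 mod 37 = 22^2 * 22 = 3*22 = 29
  bit 2 = 0: r = r^2 mod 37 = 29^2 = 27
  bit 3 = 0: r = r^2 mod 37 = 27^2 = 26
  -> B = 26
s = B^a = 26^20 mod 37  (bits of 20 = 10100)
  bit 0 = 1: r = r^2 * 26 mod 37 = 1^2 * 26 = 1*26 = 26
  bit 1 = 0: r = r^2 mod 37 = 26^2 = 10
  bit 2 = 1: r = r^2 * 26 mod 37 = 10^2 * 26 = 26*26 = 10
  bit 3 = 0: r = r^2 mod 37 = 10^2 = 26
  bit 4 = 0: r = r^2 mod 37 = 26^2 = 10
  -> s = B^a = 10

Answer: 34 26 10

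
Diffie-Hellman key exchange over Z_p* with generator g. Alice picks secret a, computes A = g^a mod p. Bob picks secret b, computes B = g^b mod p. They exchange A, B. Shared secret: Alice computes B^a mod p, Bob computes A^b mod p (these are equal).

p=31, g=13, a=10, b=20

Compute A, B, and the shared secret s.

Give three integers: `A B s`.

Answer: 5 25 25

Derivation:
A = 13^10 mod 31  (bits of 10 = 1010)
  bit 0 = 1: r = r^2 * 13 mod 31 = 1^2 * 13 = 1*13 = 13
  bit 1 = 0: r = r^2 mod 31 = 13^2 = 14
  bit 2 = 1: r = r^2 * 13 mod 31 = 14^2 * 13 = 10*13 = 6
  bit 3 = 0: r = r^2 mod 31 = 6^2 = 5
  -> A = 5
B = 13^20 mod 31  (bits of 20 = 10100)
  bit 0 = 1: r = r^2 * 13 mod 31 = 1^2 * 13 = 1*13 = 13
  bit 1 = 0: r = r^2 mod 31 = 13^2 = 14
  bit 2 = 1: r = r^2 * 13 mod 31 = 14^2 * 13 = 10*13 = 6
  bit 3 = 0: r = r^2 mod 31 = 6^2 = 5
  bit 4 = 0: r = r^2 mod 31 = 5^2 = 25
  -> B = 25
s = B^a = 25^10 mod 31  (bits of 10 = 1010)
  bit 0 = 1: r = r^2 * 25 mod 31 = 1^2 * 25 = 1*25 = 25
  bit 1 = 0: r = r^2 mod 31 = 25^2 = 5
  bit 2 = 1: r = r^2 * 25 mod 31 = 5^2 * 25 = 25*25 = 5
  bit 3 = 0: r = r^2 mod 31 = 5^2 = 25
  -> s = B^a = 25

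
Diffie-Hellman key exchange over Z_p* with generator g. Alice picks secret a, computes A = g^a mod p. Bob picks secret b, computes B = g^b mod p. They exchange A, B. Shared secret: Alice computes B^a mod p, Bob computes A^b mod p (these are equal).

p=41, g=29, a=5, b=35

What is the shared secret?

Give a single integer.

A = 29^5 mod 41  (bits of 5 = 101)
  bit 0 = 1: r = r^2 * 29 mod 41 = 1^2 * 29 = 1*29 = 29
  bit 1 = 0: r = r^2 mod 41 = 29^2 = 21
  bit 2 = 1: r = r^2 * 29 mod 41 = 21^2 * 29 = 31*29 = 38
  -> A = 38
B = 29^35 mod 41  (bits of 35 = 100011)
  bit 0 = 1: r = r^2 * 29 mod 41 = 1^2 * 29 = 1*29 = 29
  bit 1 = 0: r = r^2 mod 41 = 29^2 = 21
  bit 2 = 0: r = r^2 mod 41 = 21^2 = 31
  bit 3 = 0: r = r^2 mod 41 = 31^2 = 18
  bit 4 = 1: r = r^2 * 29 mod 41 = 18^2 * 29 = 37*29 = 7
  bit 5 = 1: r = r^2 * 29 mod 41 = 7^2 * 29 = 8*29 = 27
  -> B = 27
s = B^a = 27^5 mod 41  (bits of 5 = 101)
  bit 0 = 1: r = r^2 * 27 mod 41 = 1^2 * 27 = 1*27 = 27
  bit 1 = 0: r = r^2 mod 41 = 27^2 = 32
  bit 2 = 1: r = r^2 * 27 mod 41 = 32^2 * 27 = 40*27 = 14
  -> s = B^a = 14

Answer: 14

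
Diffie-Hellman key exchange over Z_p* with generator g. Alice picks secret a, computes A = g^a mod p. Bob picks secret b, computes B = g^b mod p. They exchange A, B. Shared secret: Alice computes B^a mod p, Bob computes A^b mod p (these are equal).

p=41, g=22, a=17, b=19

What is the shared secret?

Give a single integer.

Answer: 29

Derivation:
A = 22^17 mod 41  (bits of 17 = 10001)
  bit 0 = 1: r = r^2 * 22 mod 41 = 1^2 * 22 = 1*22 = 22
  bit 1 = 0: r = r^2 mod 41 = 22^2 = 33
  bit 2 = 0: r = r^2 mod 41 = 33^2 = 23
  bit 3 = 0: r = r^2 mod 41 = 23^2 = 37
  bit 4 = 1: r = r^2 * 22 mod 41 = 37^2 * 22 = 16*22 = 24
  -> A = 24
B = 22^19 mod 41  (bits of 19 = 10011)
  bit 0 = 1: r = r^2 * 22 mod 41 = 1^2 * 22 = 1*22 = 22
  bit 1 = 0: r = r^2 mod 41 = 22^2 = 33
  bit 2 = 0: r = r^2 mod 41 = 33^2 = 23
  bit 3 = 1: r = r^2 * 22 mod 41 = 23^2 * 22 = 37*22 = 35
  bit 4 = 1: r = r^2 * 22 mod 41 = 35^2 * 22 = 36*22 = 13
  -> B = 13
s = B^a = 13^17 mod 41  (bits of 17 = 10001)
  bit 0 = 1: r = r^2 * 13 mod 41 = 1^2 * 13 = 1*13 = 13
  bit 1 = 0: r = r^2 mod 41 = 13^2 = 5
  bit 2 = 0: r = r^2 mod 41 = 5^2 = 25
  bit 3 = 0: r = r^2 mod 41 = 25^2 = 10
  bit 4 = 1: r = r^2 * 13 mod 41 = 10^2 * 13 = 18*13 = 29
  -> s = B^a = 29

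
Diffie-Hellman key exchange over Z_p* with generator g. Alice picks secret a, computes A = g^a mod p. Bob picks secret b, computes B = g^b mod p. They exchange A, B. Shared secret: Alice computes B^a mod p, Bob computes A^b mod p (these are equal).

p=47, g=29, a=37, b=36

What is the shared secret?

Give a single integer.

A = 29^37 mod 47  (bits of 37 = 100101)
  bit 0 = 1: r = r^2 * 29 mod 47 = 1^2 * 29 = 1*29 = 29
  bit 1 = 0: r = r^2 mod 47 = 29^2 = 42
  bit 2 = 0: r = r^2 mod 47 = 42^2 = 25
  bit 3 = 1: r = r^2 * 29 mod 47 = 25^2 * 29 = 14*29 = 30
  bit 4 = 0: r = r^2 mod 47 = 30^2 = 7
  bit 5 = 1: r = r^2 * 29 mod 47 = 7^2 * 29 = 2*29 = 11
  -> A = 11
B = 29^36 mod 47  (bits of 36 = 100100)
  bit 0 = 1: r = r^2 * 29 mod 47 = 1^2 * 29 = 1*29 = 29
  bit 1 = 0: r = r^2 mod 47 = 29^2 = 42
  bit 2 = 0: r = r^2 mod 47 = 42^2 = 25
  bit 3 = 1: r = r^2 * 29 mod 47 = 25^2 * 29 = 14*29 = 30
  bit 4 = 0: r = r^2 mod 47 = 30^2 = 7
  bit 5 = 0: r = r^2 mod 47 = 7^2 = 2
  -> B = 2
s = B^a = 2^37 mod 47  (bits of 37 = 100101)
  bit 0 = 1: r = r^2 * 2 mod 47 = 1^2 * 2 = 1*2 = 2
  bit 1 = 0: r = r^2 mod 47 = 2^2 = 4
  bit 2 = 0: r = r^2 mod 47 = 4^2 = 16
  bit 3 = 1: r = r^2 * 2 mod 47 = 16^2 * 2 = 21*2 = 42
  bit 4 = 0: r = r^2 mod 47 = 42^2 = 25
  bit 5 = 1: r = r^2 * 2 mod 47 = 25^2 * 2 = 14*2 = 28
  -> s = B^a = 28

Answer: 28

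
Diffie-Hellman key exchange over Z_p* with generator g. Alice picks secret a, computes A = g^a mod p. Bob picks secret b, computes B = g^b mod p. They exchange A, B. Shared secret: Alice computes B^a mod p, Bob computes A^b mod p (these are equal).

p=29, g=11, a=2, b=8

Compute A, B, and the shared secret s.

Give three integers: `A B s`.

Answer: 5 16 24

Derivation:
A = 11^2 mod 29  (bits of 2 = 10)
  bit 0 = 1: r = r^2 * 11 mod 29 = 1^2 * 11 = 1*11 = 11
  bit 1 = 0: r = r^2 mod 29 = 11^2 = 5
  -> A = 5
B = 11^8 mod 29  (bits of 8 = 1000)
  bit 0 = 1: r = r^2 * 11 mod 29 = 1^2 * 11 = 1*11 = 11
  bit 1 = 0: r = r^2 mod 29 = 11^2 = 5
  bit 2 = 0: r = r^2 mod 29 = 5^2 = 25
  bit 3 = 0: r = r^2 mod 29 = 25^2 = 16
  -> B = 16
s = B^a = 16^2 mod 29  (bits of 2 = 10)
  bit 0 = 1: r = r^2 * 16 mod 29 = 1^2 * 16 = 1*16 = 16
  bit 1 = 0: r = r^2 mod 29 = 16^2 = 24
  -> s = B^a = 24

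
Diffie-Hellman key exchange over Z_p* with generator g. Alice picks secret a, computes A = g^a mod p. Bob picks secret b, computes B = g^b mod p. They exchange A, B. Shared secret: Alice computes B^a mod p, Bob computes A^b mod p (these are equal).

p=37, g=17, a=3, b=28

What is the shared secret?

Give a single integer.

Answer: 26

Derivation:
A = 17^3 mod 37  (bits of 3 = 11)
  bit 0 = 1: r = r^2 * 17 mod 37 = 1^2 * 17 = 1*17 = 17
  bit 1 = 1: r = r^2 * 17 mod 37 = 17^2 * 17 = 30*17 = 29
  -> A = 29
B = 17^28 mod 37  (bits of 28 = 11100)
  bit 0 = 1: r = r^2 * 17 mod 37 = 1^2 * 17 = 1*17 = 17
  bit 1 = 1: r = r^2 * 17 mod 37 = 17^2 * 17 = 30*17 = 29
  bit 2 = 1: r = r^2 * 17 mod 37 = 29^2 * 17 = 27*17 = 15
  bit 3 = 0: r = r^2 mod 37 = 15^2 = 3
  bit 4 = 0: r = r^2 mod 37 = 3^2 = 9
  -> B = 9
s = B^a = 9^3 mod 37  (bits of 3 = 11)
  bit 0 = 1: r = r^2 * 9 mod 37 = 1^2 * 9 = 1*9 = 9
  bit 1 = 1: r = r^2 * 9 mod 37 = 9^2 * 9 = 7*9 = 26
  -> s = B^a = 26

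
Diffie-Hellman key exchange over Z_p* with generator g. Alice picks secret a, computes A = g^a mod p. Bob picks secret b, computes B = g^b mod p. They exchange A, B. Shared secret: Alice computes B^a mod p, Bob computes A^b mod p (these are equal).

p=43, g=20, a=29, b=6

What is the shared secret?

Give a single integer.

A = 20^29 mod 43  (bits of 29 = 11101)
  bit 0 = 1: r = r^2 * 20 mod 43 = 1^2 * 20 = 1*20 = 20
  bit 1 = 1: r = r^2 * 20 mod 43 = 20^2 * 20 = 13*20 = 2
  bit 2 = 1: r = r^2 * 20 mod 43 = 2^2 * 20 = 4*20 = 37
  bit 3 = 0: r = r^2 mod 43 = 37^2 = 36
  bit 4 = 1: r = r^2 * 20 mod 43 = 36^2 * 20 = 6*20 = 34
  -> A = 34
B = 20^6 mod 43  (bits of 6 = 110)
  bit 0 = 1: r = r^2 * 20 mod 43 = 1^2 * 20 = 1*20 = 20
  bit 1 = 1: r = r^2 * 20 mod 43 = 20^2 * 20 = 13*20 = 2
  bit 2 = 0: r = r^2 mod 43 = 2^2 = 4
  -> B = 4
s = B^a = 4^29 mod 43  (bits of 29 = 11101)
  bit 0 = 1: r = r^2 * 4 mod 43 = 1^2 * 4 = 1*4 = 4
  bit 1 = 1: r = r^2 * 4 mod 43 = 4^2 * 4 = 16*4 = 21
  bit 2 = 1: r = r^2 * 4 mod 43 = 21^2 * 4 = 11*4 = 1
  bit 3 = 0: r = r^2 mod 43 = 1^2 = 1
  bit 4 = 1: r = r^2 * 4 mod 43 = 1^2 * 4 = 1*4 = 4
  -> s = B^a = 4

Answer: 4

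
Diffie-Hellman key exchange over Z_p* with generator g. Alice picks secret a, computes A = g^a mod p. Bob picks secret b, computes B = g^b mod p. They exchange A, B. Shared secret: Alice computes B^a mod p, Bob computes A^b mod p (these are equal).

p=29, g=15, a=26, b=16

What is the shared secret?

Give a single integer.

Answer: 16

Derivation:
A = 15^26 mod 29  (bits of 26 = 11010)
  bit 0 = 1: r = r^2 * 15 mod 29 = 1^2 * 15 = 1*15 = 15
  bit 1 = 1: r = r^2 * 15 mod 29 = 15^2 * 15 = 22*15 = 11
  bit 2 = 0: r = r^2 mod 29 = 11^2 = 5
  bit 3 = 1: r = r^2 * 15 mod 29 = 5^2 * 15 = 25*15 = 27
  bit 4 = 0: r = r^2 mod 29 = 27^2 = 4
  -> A = 4
B = 15^16 mod 29  (bits of 16 = 10000)
  bit 0 = 1: r = r^2 * 15 mod 29 = 1^2 * 15 = 1*15 = 15
  bit 1 = 0: r = r^2 mod 29 = 15^2 = 22
  bit 2 = 0: r = r^2 mod 29 = 22^2 = 20
  bit 3 = 0: r = r^2 mod 29 = 20^2 = 23
  bit 4 = 0: r = r^2 mod 29 = 23^2 = 7
  -> B = 7
s = B^a = 7^26 mod 29  (bits of 26 = 11010)
  bit 0 = 1: r = r^2 * 7 mod 29 = 1^2 * 7 = 1*7 = 7
  bit 1 = 1: r = r^2 * 7 mod 29 = 7^2 * 7 = 20*7 = 24
  bit 2 = 0: r = r^2 mod 29 = 24^2 = 25
  bit 3 = 1: r = r^2 * 7 mod 29 = 25^2 * 7 = 16*7 = 25
  bit 4 = 0: r = r^2 mod 29 = 25^2 = 16
  -> s = B^a = 16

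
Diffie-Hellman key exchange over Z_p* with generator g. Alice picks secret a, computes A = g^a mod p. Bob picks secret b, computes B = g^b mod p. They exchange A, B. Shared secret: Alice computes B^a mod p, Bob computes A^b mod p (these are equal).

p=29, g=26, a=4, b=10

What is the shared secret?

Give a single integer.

Answer: 16

Derivation:
A = 26^4 mod 29  (bits of 4 = 100)
  bit 0 = 1: r = r^2 * 26 mod 29 = 1^2 * 26 = 1*26 = 26
  bit 1 = 0: r = r^2 mod 29 = 26^2 = 9
  bit 2 = 0: r = r^2 mod 29 = 9^2 = 23
  -> A = 23
B = 26^10 mod 29  (bits of 10 = 1010)
  bit 0 = 1: r = r^2 * 26 mod 29 = 1^2 * 26 = 1*26 = 26
  bit 1 = 0: r = r^2 mod 29 = 26^2 = 9
  bit 2 = 1: r = r^2 * 26 mod 29 = 9^2 * 26 = 23*26 = 18
  bit 3 = 0: r = r^2 mod 29 = 18^2 = 5
  -> B = 5
s = B^a = 5^4 mod 29  (bits of 4 = 100)
  bit 0 = 1: r = r^2 * 5 mod 29 = 1^2 * 5 = 1*5 = 5
  bit 1 = 0: r = r^2 mod 29 = 5^2 = 25
  bit 2 = 0: r = r^2 mod 29 = 25^2 = 16
  -> s = B^a = 16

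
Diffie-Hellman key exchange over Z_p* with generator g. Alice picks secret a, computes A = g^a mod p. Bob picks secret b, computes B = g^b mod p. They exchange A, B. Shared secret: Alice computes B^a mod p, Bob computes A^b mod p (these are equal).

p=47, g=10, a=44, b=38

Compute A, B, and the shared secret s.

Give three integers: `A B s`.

Answer: 8 7 24

Derivation:
A = 10^44 mod 47  (bits of 44 = 101100)
  bit 0 = 1: r = r^2 * 10 mod 47 = 1^2 * 10 = 1*10 = 10
  bit 1 = 0: r = r^2 mod 47 = 10^2 = 6
  bit 2 = 1: r = r^2 * 10 mod 47 = 6^2 * 10 = 36*10 = 31
  bit 3 = 1: r = r^2 * 10 mod 47 = 31^2 * 10 = 21*10 = 22
  bit 4 = 0: r = r^2 mod 47 = 22^2 = 14
  bit 5 = 0: r = r^2 mod 47 = 14^2 = 8
  -> A = 8
B = 10^38 mod 47  (bits of 38 = 100110)
  bit 0 = 1: r = r^2 * 10 mod 47 = 1^2 * 10 = 1*10 = 10
  bit 1 = 0: r = r^2 mod 47 = 10^2 = 6
  bit 2 = 0: r = r^2 mod 47 = 6^2 = 36
  bit 3 = 1: r = r^2 * 10 mod 47 = 36^2 * 10 = 27*10 = 35
  bit 4 = 1: r = r^2 * 10 mod 47 = 35^2 * 10 = 3*10 = 30
  bit 5 = 0: r = r^2 mod 47 = 30^2 = 7
  -> B = 7
s = B^a = 7^44 mod 47  (bits of 44 = 101100)
  bit 0 = 1: r = r^2 * 7 mod 47 = 1^2 * 7 = 1*7 = 7
  bit 1 = 0: r = r^2 mod 47 = 7^2 = 2
  bit 2 = 1: r = r^2 * 7 mod 47 = 2^2 * 7 = 4*7 = 28
  bit 3 = 1: r = r^2 * 7 mod 47 = 28^2 * 7 = 32*7 = 36
  bit 4 = 0: r = r^2 mod 47 = 36^2 = 27
  bit 5 = 0: r = r^2 mod 47 = 27^2 = 24
  -> s = B^a = 24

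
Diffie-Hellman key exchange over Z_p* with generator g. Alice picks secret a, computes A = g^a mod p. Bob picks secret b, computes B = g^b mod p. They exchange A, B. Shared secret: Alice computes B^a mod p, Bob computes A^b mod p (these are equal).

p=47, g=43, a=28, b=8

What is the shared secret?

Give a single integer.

Answer: 27

Derivation:
A = 43^28 mod 47  (bits of 28 = 11100)
  bit 0 = 1: r = r^2 * 43 mod 47 = 1^2 * 43 = 1*43 = 43
  bit 1 = 1: r = r^2 * 43 mod 47 = 43^2 * 43 = 16*43 = 30
  bit 2 = 1: r = r^2 * 43 mod 47 = 30^2 * 43 = 7*43 = 19
  bit 3 = 0: r = r^2 mod 47 = 19^2 = 32
  bit 4 = 0: r = r^2 mod 47 = 32^2 = 37
  -> A = 37
B = 43^8 mod 47  (bits of 8 = 1000)
  bit 0 = 1: r = r^2 * 43 mod 47 = 1^2 * 43 = 1*43 = 43
  bit 1 = 0: r = r^2 mod 47 = 43^2 = 16
  bit 2 = 0: r = r^2 mod 47 = 16^2 = 21
  bit 3 = 0: r = r^2 mod 47 = 21^2 = 18
  -> B = 18
s = B^a = 18^28 mod 47  (bits of 28 = 11100)
  bit 0 = 1: r = r^2 * 18 mod 47 = 1^2 * 18 = 1*18 = 18
  bit 1 = 1: r = r^2 * 18 mod 47 = 18^2 * 18 = 42*18 = 4
  bit 2 = 1: r = r^2 * 18 mod 47 = 4^2 * 18 = 16*18 = 6
  bit 3 = 0: r = r^2 mod 47 = 6^2 = 36
  bit 4 = 0: r = r^2 mod 47 = 36^2 = 27
  -> s = B^a = 27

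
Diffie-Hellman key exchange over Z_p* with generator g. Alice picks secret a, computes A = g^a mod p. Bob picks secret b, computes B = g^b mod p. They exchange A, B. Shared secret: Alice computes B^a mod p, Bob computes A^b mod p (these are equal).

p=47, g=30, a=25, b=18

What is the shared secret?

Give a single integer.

Answer: 42

Derivation:
A = 30^25 mod 47  (bits of 25 = 11001)
  bit 0 = 1: r = r^2 * 30 mod 47 = 1^2 * 30 = 1*30 = 30
  bit 1 = 1: r = r^2 * 30 mod 47 = 30^2 * 30 = 7*30 = 22
  bit 2 = 0: r = r^2 mod 47 = 22^2 = 14
  bit 3 = 0: r = r^2 mod 47 = 14^2 = 8
  bit 4 = 1: r = r^2 * 30 mod 47 = 8^2 * 30 = 17*30 = 40
  -> A = 40
B = 30^18 mod 47  (bits of 18 = 10010)
  bit 0 = 1: r = r^2 * 30 mod 47 = 1^2 * 30 = 1*30 = 30
  bit 1 = 0: r = r^2 mod 47 = 30^2 = 7
  bit 2 = 0: r = r^2 mod 47 = 7^2 = 2
  bit 3 = 1: r = r^2 * 30 mod 47 = 2^2 * 30 = 4*30 = 26
  bit 4 = 0: r = r^2 mod 47 = 26^2 = 18
  -> B = 18
s = B^a = 18^25 mod 47  (bits of 25 = 11001)
  bit 0 = 1: r = r^2 * 18 mod 47 = 1^2 * 18 = 1*18 = 18
  bit 1 = 1: r = r^2 * 18 mod 47 = 18^2 * 18 = 42*18 = 4
  bit 2 = 0: r = r^2 mod 47 = 4^2 = 16
  bit 3 = 0: r = r^2 mod 47 = 16^2 = 21
  bit 4 = 1: r = r^2 * 18 mod 47 = 21^2 * 18 = 18*18 = 42
  -> s = B^a = 42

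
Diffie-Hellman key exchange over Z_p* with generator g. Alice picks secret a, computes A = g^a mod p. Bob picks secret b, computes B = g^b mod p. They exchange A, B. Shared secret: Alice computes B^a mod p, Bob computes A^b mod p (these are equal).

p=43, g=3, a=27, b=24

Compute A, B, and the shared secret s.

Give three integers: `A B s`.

A = 3^27 mod 43  (bits of 27 = 11011)
  bit 0 = 1: r = r^2 * 3 mod 43 = 1^2 * 3 = 1*3 = 3
  bit 1 = 1: r = r^2 * 3 mod 43 = 3^2 * 3 = 9*3 = 27
  bit 2 = 0: r = r^2 mod 43 = 27^2 = 41
  bit 3 = 1: r = r^2 * 3 mod 43 = 41^2 * 3 = 4*3 = 12
  bit 4 = 1: r = r^2 * 3 mod 43 = 12^2 * 3 = 15*3 = 2
  -> A = 2
B = 3^24 mod 43  (bits of 24 = 11000)
  bit 0 = 1: r = r^2 * 3 mod 43 = 1^2 * 3 = 1*3 = 3
  bit 1 = 1: r = r^2 * 3 mod 43 = 3^2 * 3 = 9*3 = 27
  bit 2 = 0: r = r^2 mod 43 = 27^2 = 41
  bit 3 = 0: r = r^2 mod 43 = 41^2 = 4
  bit 4 = 0: r = r^2 mod 43 = 4^2 = 16
  -> B = 16
s = B^a = 16^27 mod 43  (bits of 27 = 11011)
  bit 0 = 1: r = r^2 * 16 mod 43 = 1^2 * 16 = 1*16 = 16
  bit 1 = 1: r = r^2 * 16 mod 43 = 16^2 * 16 = 41*16 = 11
  bit 2 = 0: r = r^2 mod 43 = 11^2 = 35
  bit 3 = 1: r = r^2 * 16 mod 43 = 35^2 * 16 = 21*16 = 35
  bit 4 = 1: r = r^2 * 16 mod 43 = 35^2 * 16 = 21*16 = 35
  -> s = B^a = 35

Answer: 2 16 35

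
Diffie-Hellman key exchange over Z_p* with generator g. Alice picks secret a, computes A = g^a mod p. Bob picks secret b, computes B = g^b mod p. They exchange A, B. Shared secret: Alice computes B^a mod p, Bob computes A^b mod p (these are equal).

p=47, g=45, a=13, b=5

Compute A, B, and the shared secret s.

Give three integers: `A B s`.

Answer: 33 15 44

Derivation:
A = 45^13 mod 47  (bits of 13 = 1101)
  bit 0 = 1: r = r^2 * 45 mod 47 = 1^2 * 45 = 1*45 = 45
  bit 1 = 1: r = r^2 * 45 mod 47 = 45^2 * 45 = 4*45 = 39
  bit 2 = 0: r = r^2 mod 47 = 39^2 = 17
  bit 3 = 1: r = r^2 * 45 mod 47 = 17^2 * 45 = 7*45 = 33
  -> A = 33
B = 45^5 mod 47  (bits of 5 = 101)
  bit 0 = 1: r = r^2 * 45 mod 47 = 1^2 * 45 = 1*45 = 45
  bit 1 = 0: r = r^2 mod 47 = 45^2 = 4
  bit 2 = 1: r = r^2 * 45 mod 47 = 4^2 * 45 = 16*45 = 15
  -> B = 15
s = B^a = 15^13 mod 47  (bits of 13 = 1101)
  bit 0 = 1: r = r^2 * 15 mod 47 = 1^2 * 15 = 1*15 = 15
  bit 1 = 1: r = r^2 * 15 mod 47 = 15^2 * 15 = 37*15 = 38
  bit 2 = 0: r = r^2 mod 47 = 38^2 = 34
  bit 3 = 1: r = r^2 * 15 mod 47 = 34^2 * 15 = 28*15 = 44
  -> s = B^a = 44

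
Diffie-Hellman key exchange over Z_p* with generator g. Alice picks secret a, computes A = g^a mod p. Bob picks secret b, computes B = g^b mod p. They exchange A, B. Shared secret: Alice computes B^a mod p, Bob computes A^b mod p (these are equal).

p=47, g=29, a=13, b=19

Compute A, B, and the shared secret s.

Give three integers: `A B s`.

A = 29^13 mod 47  (bits of 13 = 1101)
  bit 0 = 1: r = r^2 * 29 mod 47 = 1^2 * 29 = 1*29 = 29
  bit 1 = 1: r = r^2 * 29 mod 47 = 29^2 * 29 = 42*29 = 43
  bit 2 = 0: r = r^2 mod 47 = 43^2 = 16
  bit 3 = 1: r = r^2 * 29 mod 47 = 16^2 * 29 = 21*29 = 45
  -> A = 45
B = 29^19 mod 47  (bits of 19 = 10011)
  bit 0 = 1: r = r^2 * 29 mod 47 = 1^2 * 29 = 1*29 = 29
  bit 1 = 0: r = r^2 mod 47 = 29^2 = 42
  bit 2 = 0: r = r^2 mod 47 = 42^2 = 25
  bit 3 = 1: r = r^2 * 29 mod 47 = 25^2 * 29 = 14*29 = 30
  bit 4 = 1: r = r^2 * 29 mod 47 = 30^2 * 29 = 7*29 = 15
  -> B = 15
s = B^a = 15^13 mod 47  (bits of 13 = 1101)
  bit 0 = 1: r = r^2 * 15 mod 47 = 1^2 * 15 = 1*15 = 15
  bit 1 = 1: r = r^2 * 15 mod 47 = 15^2 * 15 = 37*15 = 38
  bit 2 = 0: r = r^2 mod 47 = 38^2 = 34
  bit 3 = 1: r = r^2 * 15 mod 47 = 34^2 * 15 = 28*15 = 44
  -> s = B^a = 44

Answer: 45 15 44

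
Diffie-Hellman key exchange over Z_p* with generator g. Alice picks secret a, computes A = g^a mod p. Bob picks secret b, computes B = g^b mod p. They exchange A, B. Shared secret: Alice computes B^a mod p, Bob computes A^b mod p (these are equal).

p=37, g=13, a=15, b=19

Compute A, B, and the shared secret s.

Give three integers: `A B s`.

A = 13^15 mod 37  (bits of 15 = 1111)
  bit 0 = 1: r = r^2 * 13 mod 37 = 1^2 * 13 = 1*13 = 13
  bit 1 = 1: r = r^2 * 13 mod 37 = 13^2 * 13 = 21*13 = 14
  bit 2 = 1: r = r^2 * 13 mod 37 = 14^2 * 13 = 11*13 = 32
  bit 3 = 1: r = r^2 * 13 mod 37 = 32^2 * 13 = 25*13 = 29
  -> A = 29
B = 13^19 mod 37  (bits of 19 = 10011)
  bit 0 = 1: r = r^2 * 13 mod 37 = 1^2 * 13 = 1*13 = 13
  bit 1 = 0: r = r^2 mod 37 = 13^2 = 21
  bit 2 = 0: r = r^2 mod 37 = 21^2 = 34
  bit 3 = 1: r = r^2 * 13 mod 37 = 34^2 * 13 = 9*13 = 6
  bit 4 = 1: r = r^2 * 13 mod 37 = 6^2 * 13 = 36*13 = 24
  -> B = 24
s = B^a = 24^15 mod 37  (bits of 15 = 1111)
  bit 0 = 1: r = r^2 * 24 mod 37 = 1^2 * 24 = 1*24 = 24
  bit 1 = 1: r = r^2 * 24 mod 37 = 24^2 * 24 = 21*24 = 23
  bit 2 = 1: r = r^2 * 24 mod 37 = 23^2 * 24 = 11*24 = 5
  bit 3 = 1: r = r^2 * 24 mod 37 = 5^2 * 24 = 25*24 = 8
  -> s = B^a = 8

Answer: 29 24 8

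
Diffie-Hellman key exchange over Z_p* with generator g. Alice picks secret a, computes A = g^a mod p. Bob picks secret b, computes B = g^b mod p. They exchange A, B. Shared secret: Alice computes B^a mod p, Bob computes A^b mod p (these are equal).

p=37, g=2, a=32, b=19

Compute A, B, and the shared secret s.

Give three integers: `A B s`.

A = 2^32 mod 37  (bits of 32 = 100000)
  bit 0 = 1: r = r^2 * 2 mod 37 = 1^2 * 2 = 1*2 = 2
  bit 1 = 0: r = r^2 mod 37 = 2^2 = 4
  bit 2 = 0: r = r^2 mod 37 = 4^2 = 16
  bit 3 = 0: r = r^2 mod 37 = 16^2 = 34
  bit 4 = 0: r = r^2 mod 37 = 34^2 = 9
  bit 5 = 0: r = r^2 mod 37 = 9^2 = 7
  -> A = 7
B = 2^19 mod 37  (bits of 19 = 10011)
  bit 0 = 1: r = r^2 * 2 mod 37 = 1^2 * 2 = 1*2 = 2
  bit 1 = 0: r = r^2 mod 37 = 2^2 = 4
  bit 2 = 0: r = r^2 mod 37 = 4^2 = 16
  bit 3 = 1: r = r^2 * 2 mod 37 = 16^2 * 2 = 34*2 = 31
  bit 4 = 1: r = r^2 * 2 mod 37 = 31^2 * 2 = 36*2 = 35
  -> B = 35
s = B^a = 35^32 mod 37  (bits of 32 = 100000)
  bit 0 = 1: r = r^2 * 35 mod 37 = 1^2 * 35 = 1*35 = 35
  bit 1 = 0: r = r^2 mod 37 = 35^2 = 4
  bit 2 = 0: r = r^2 mod 37 = 4^2 = 16
  bit 3 = 0: r = r^2 mod 37 = 16^2 = 34
  bit 4 = 0: r = r^2 mod 37 = 34^2 = 9
  bit 5 = 0: r = r^2 mod 37 = 9^2 = 7
  -> s = B^a = 7

Answer: 7 35 7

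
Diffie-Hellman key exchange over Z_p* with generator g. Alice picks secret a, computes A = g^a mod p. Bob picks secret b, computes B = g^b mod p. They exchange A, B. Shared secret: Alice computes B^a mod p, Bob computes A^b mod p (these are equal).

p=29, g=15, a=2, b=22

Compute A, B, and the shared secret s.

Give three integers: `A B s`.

A = 15^2 mod 29  (bits of 2 = 10)
  bit 0 = 1: r = r^2 * 15 mod 29 = 1^2 * 15 = 1*15 = 15
  bit 1 = 0: r = r^2 mod 29 = 15^2 = 22
  -> A = 22
B = 15^22 mod 29  (bits of 22 = 10110)
  bit 0 = 1: r = r^2 * 15 mod 29 = 1^2 * 15 = 1*15 = 15
  bit 1 = 0: r = r^2 mod 29 = 15^2 = 22
  bit 2 = 1: r = r^2 * 15 mod 29 = 22^2 * 15 = 20*15 = 10
  bit 3 = 1: r = r^2 * 15 mod 29 = 10^2 * 15 = 13*15 = 21
  bit 4 = 0: r = r^2 mod 29 = 21^2 = 6
  -> B = 6
s = B^a = 6^2 mod 29  (bits of 2 = 10)
  bit 0 = 1: r = r^2 * 6 mod 29 = 1^2 * 6 = 1*6 = 6
  bit 1 = 0: r = r^2 mod 29 = 6^2 = 7
  -> s = B^a = 7

Answer: 22 6 7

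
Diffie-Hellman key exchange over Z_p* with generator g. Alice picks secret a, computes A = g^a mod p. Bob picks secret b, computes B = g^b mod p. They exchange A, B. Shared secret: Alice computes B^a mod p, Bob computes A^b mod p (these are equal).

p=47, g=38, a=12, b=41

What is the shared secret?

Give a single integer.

A = 38^12 mod 47  (bits of 12 = 1100)
  bit 0 = 1: r = r^2 * 38 mod 47 = 1^2 * 38 = 1*38 = 38
  bit 1 = 1: r = r^2 * 38 mod 47 = 38^2 * 38 = 34*38 = 23
  bit 2 = 0: r = r^2 mod 47 = 23^2 = 12
  bit 3 = 0: r = r^2 mod 47 = 12^2 = 3
  -> A = 3
B = 38^41 mod 47  (bits of 41 = 101001)
  bit 0 = 1: r = r^2 * 38 mod 47 = 1^2 * 38 = 1*38 = 38
  bit 1 = 0: r = r^2 mod 47 = 38^2 = 34
  bit 2 = 1: r = r^2 * 38 mod 47 = 34^2 * 38 = 28*38 = 30
  bit 3 = 0: r = r^2 mod 47 = 30^2 = 7
  bit 4 = 0: r = r^2 mod 47 = 7^2 = 2
  bit 5 = 1: r = r^2 * 38 mod 47 = 2^2 * 38 = 4*38 = 11
  -> B = 11
s = B^a = 11^12 mod 47  (bits of 12 = 1100)
  bit 0 = 1: r = r^2 * 11 mod 47 = 1^2 * 11 = 1*11 = 11
  bit 1 = 1: r = r^2 * 11 mod 47 = 11^2 * 11 = 27*11 = 15
  bit 2 = 0: r = r^2 mod 47 = 15^2 = 37
  bit 3 = 0: r = r^2 mod 47 = 37^2 = 6
  -> s = B^a = 6

Answer: 6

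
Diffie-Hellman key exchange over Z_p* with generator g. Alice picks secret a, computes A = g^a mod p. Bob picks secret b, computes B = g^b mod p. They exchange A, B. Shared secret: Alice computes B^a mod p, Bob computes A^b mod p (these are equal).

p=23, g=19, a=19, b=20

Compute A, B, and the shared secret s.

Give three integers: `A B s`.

Answer: 14 13 2

Derivation:
A = 19^19 mod 23  (bits of 19 = 10011)
  bit 0 = 1: r = r^2 * 19 mod 23 = 1^2 * 19 = 1*19 = 19
  bit 1 = 0: r = r^2 mod 23 = 19^2 = 16
  bit 2 = 0: r = r^2 mod 23 = 16^2 = 3
  bit 3 = 1: r = r^2 * 19 mod 23 = 3^2 * 19 = 9*19 = 10
  bit 4 = 1: r = r^2 * 19 mod 23 = 10^2 * 19 = 8*19 = 14
  -> A = 14
B = 19^20 mod 23  (bits of 20 = 10100)
  bit 0 = 1: r = r^2 * 19 mod 23 = 1^2 * 19 = 1*19 = 19
  bit 1 = 0: r = r^2 mod 23 = 19^2 = 16
  bit 2 = 1: r = r^2 * 19 mod 23 = 16^2 * 19 = 3*19 = 11
  bit 3 = 0: r = r^2 mod 23 = 11^2 = 6
  bit 4 = 0: r = r^2 mod 23 = 6^2 = 13
  -> B = 13
s = B^a = 13^19 mod 23  (bits of 19 = 10011)
  bit 0 = 1: r = r^2 * 13 mod 23 = 1^2 * 13 = 1*13 = 13
  bit 1 = 0: r = r^2 mod 23 = 13^2 = 8
  bit 2 = 0: r = r^2 mod 23 = 8^2 = 18
  bit 3 = 1: r = r^2 * 13 mod 23 = 18^2 * 13 = 2*13 = 3
  bit 4 = 1: r = r^2 * 13 mod 23 = 3^2 * 13 = 9*13 = 2
  -> s = B^a = 2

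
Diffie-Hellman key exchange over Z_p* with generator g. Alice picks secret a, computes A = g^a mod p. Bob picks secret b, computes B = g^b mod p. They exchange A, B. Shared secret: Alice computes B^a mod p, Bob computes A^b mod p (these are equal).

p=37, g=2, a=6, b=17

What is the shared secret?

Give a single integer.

A = 2^6 mod 37  (bits of 6 = 110)
  bit 0 = 1: r = r^2 * 2 mod 37 = 1^2 * 2 = 1*2 = 2
  bit 1 = 1: r = r^2 * 2 mod 37 = 2^2 * 2 = 4*2 = 8
  bit 2 = 0: r = r^2 mod 37 = 8^2 = 27
  -> A = 27
B = 2^17 mod 37  (bits of 17 = 10001)
  bit 0 = 1: r = r^2 * 2 mod 37 = 1^2 * 2 = 1*2 = 2
  bit 1 = 0: r = r^2 mod 37 = 2^2 = 4
  bit 2 = 0: r = r^2 mod 37 = 4^2 = 16
  bit 3 = 0: r = r^2 mod 37 = 16^2 = 34
  bit 4 = 1: r = r^2 * 2 mod 37 = 34^2 * 2 = 9*2 = 18
  -> B = 18
s = B^a = 18^6 mod 37  (bits of 6 = 110)
  bit 0 = 1: r = r^2 * 18 mod 37 = 1^2 * 18 = 1*18 = 18
  bit 1 = 1: r = r^2 * 18 mod 37 = 18^2 * 18 = 28*18 = 23
  bit 2 = 0: r = r^2 mod 37 = 23^2 = 11
  -> s = B^a = 11

Answer: 11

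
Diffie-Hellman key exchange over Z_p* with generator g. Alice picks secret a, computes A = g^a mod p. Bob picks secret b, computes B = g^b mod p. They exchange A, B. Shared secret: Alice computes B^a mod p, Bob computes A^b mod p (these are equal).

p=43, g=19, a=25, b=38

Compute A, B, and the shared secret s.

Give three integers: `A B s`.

Answer: 12 25 13

Derivation:
A = 19^25 mod 43  (bits of 25 = 11001)
  bit 0 = 1: r = r^2 * 19 mod 43 = 1^2 * 19 = 1*19 = 19
  bit 1 = 1: r = r^2 * 19 mod 43 = 19^2 * 19 = 17*19 = 22
  bit 2 = 0: r = r^2 mod 43 = 22^2 = 11
  bit 3 = 0: r = r^2 mod 43 = 11^2 = 35
  bit 4 = 1: r = r^2 * 19 mod 43 = 35^2 * 19 = 21*19 = 12
  -> A = 12
B = 19^38 mod 43  (bits of 38 = 100110)
  bit 0 = 1: r = r^2 * 19 mod 43 = 1^2 * 19 = 1*19 = 19
  bit 1 = 0: r = r^2 mod 43 = 19^2 = 17
  bit 2 = 0: r = r^2 mod 43 = 17^2 = 31
  bit 3 = 1: r = r^2 * 19 mod 43 = 31^2 * 19 = 15*19 = 27
  bit 4 = 1: r = r^2 * 19 mod 43 = 27^2 * 19 = 41*19 = 5
  bit 5 = 0: r = r^2 mod 43 = 5^2 = 25
  -> B = 25
s = B^a = 25^25 mod 43  (bits of 25 = 11001)
  bit 0 = 1: r = r^2 * 25 mod 43 = 1^2 * 25 = 1*25 = 25
  bit 1 = 1: r = r^2 * 25 mod 43 = 25^2 * 25 = 23*25 = 16
  bit 2 = 0: r = r^2 mod 43 = 16^2 = 41
  bit 3 = 0: r = r^2 mod 43 = 41^2 = 4
  bit 4 = 1: r = r^2 * 25 mod 43 = 4^2 * 25 = 16*25 = 13
  -> s = B^a = 13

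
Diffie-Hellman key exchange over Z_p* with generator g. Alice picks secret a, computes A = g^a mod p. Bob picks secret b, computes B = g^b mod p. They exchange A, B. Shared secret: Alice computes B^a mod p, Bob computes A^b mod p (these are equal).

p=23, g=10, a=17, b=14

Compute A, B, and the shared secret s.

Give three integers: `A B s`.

A = 10^17 mod 23  (bits of 17 = 10001)
  bit 0 = 1: r = r^2 * 10 mod 23 = 1^2 * 10 = 1*10 = 10
  bit 1 = 0: r = r^2 mod 23 = 10^2 = 8
  bit 2 = 0: r = r^2 mod 23 = 8^2 = 18
  bit 3 = 0: r = r^2 mod 23 = 18^2 = 2
  bit 4 = 1: r = r^2 * 10 mod 23 = 2^2 * 10 = 4*10 = 17
  -> A = 17
B = 10^14 mod 23  (bits of 14 = 1110)
  bit 0 = 1: r = r^2 * 10 mod 23 = 1^2 * 10 = 1*10 = 10
  bit 1 = 1: r = r^2 * 10 mod 23 = 10^2 * 10 = 8*10 = 11
  bit 2 = 1: r = r^2 * 10 mod 23 = 11^2 * 10 = 6*10 = 14
  bit 3 = 0: r = r^2 mod 23 = 14^2 = 12
  -> B = 12
s = B^a = 12^17 mod 23  (bits of 17 = 10001)
  bit 0 = 1: r = r^2 * 12 mod 23 = 1^2 * 12 = 1*12 = 12
  bit 1 = 0: r = r^2 mod 23 = 12^2 = 6
  bit 2 = 0: r = r^2 mod 23 = 6^2 = 13
  bit 3 = 0: r = r^2 mod 23 = 13^2 = 8
  bit 4 = 1: r = r^2 * 12 mod 23 = 8^2 * 12 = 18*12 = 9
  -> s = B^a = 9

Answer: 17 12 9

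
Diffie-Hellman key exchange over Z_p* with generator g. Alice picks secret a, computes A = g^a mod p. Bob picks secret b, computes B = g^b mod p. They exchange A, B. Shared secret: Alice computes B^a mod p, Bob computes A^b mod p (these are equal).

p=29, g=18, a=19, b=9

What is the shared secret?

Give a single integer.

Answer: 3

Derivation:
A = 18^19 mod 29  (bits of 19 = 10011)
  bit 0 = 1: r = r^2 * 18 mod 29 = 1^2 * 18 = 1*18 = 18
  bit 1 = 0: r = r^2 mod 29 = 18^2 = 5
  bit 2 = 0: r = r^2 mod 29 = 5^2 = 25
  bit 3 = 1: r = r^2 * 18 mod 29 = 25^2 * 18 = 16*18 = 27
  bit 4 = 1: r = r^2 * 18 mod 29 = 27^2 * 18 = 4*18 = 14
  -> A = 14
B = 18^9 mod 29  (bits of 9 = 1001)
  bit 0 = 1: r = r^2 * 18 mod 29 = 1^2 * 18 = 1*18 = 18
  bit 1 = 0: r = r^2 mod 29 = 18^2 = 5
  bit 2 = 0: r = r^2 mod 29 = 5^2 = 25
  bit 3 = 1: r = r^2 * 18 mod 29 = 25^2 * 18 = 16*18 = 27
  -> B = 27
s = B^a = 27^19 mod 29  (bits of 19 = 10011)
  bit 0 = 1: r = r^2 * 27 mod 29 = 1^2 * 27 = 1*27 = 27
  bit 1 = 0: r = r^2 mod 29 = 27^2 = 4
  bit 2 = 0: r = r^2 mod 29 = 4^2 = 16
  bit 3 = 1: r = r^2 * 27 mod 29 = 16^2 * 27 = 24*27 = 10
  bit 4 = 1: r = r^2 * 27 mod 29 = 10^2 * 27 = 13*27 = 3
  -> s = B^a = 3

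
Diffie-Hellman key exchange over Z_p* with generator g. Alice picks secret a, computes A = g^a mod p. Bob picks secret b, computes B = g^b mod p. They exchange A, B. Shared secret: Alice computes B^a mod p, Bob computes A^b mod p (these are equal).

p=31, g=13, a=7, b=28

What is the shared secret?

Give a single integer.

Answer: 18

Derivation:
A = 13^7 mod 31  (bits of 7 = 111)
  bit 0 = 1: r = r^2 * 13 mod 31 = 1^2 * 13 = 1*13 = 13
  bit 1 = 1: r = r^2 * 13 mod 31 = 13^2 * 13 = 14*13 = 27
  bit 2 = 1: r = r^2 * 13 mod 31 = 27^2 * 13 = 16*13 = 22
  -> A = 22
B = 13^28 mod 31  (bits of 28 = 11100)
  bit 0 = 1: r = r^2 * 13 mod 31 = 1^2 * 13 = 1*13 = 13
  bit 1 = 1: r = r^2 * 13 mod 31 = 13^2 * 13 = 14*13 = 27
  bit 2 = 1: r = r^2 * 13 mod 31 = 27^2 * 13 = 16*13 = 22
  bit 3 = 0: r = r^2 mod 31 = 22^2 = 19
  bit 4 = 0: r = r^2 mod 31 = 19^2 = 20
  -> B = 20
s = B^a = 20^7 mod 31  (bits of 7 = 111)
  bit 0 = 1: r = r^2 * 20 mod 31 = 1^2 * 20 = 1*20 = 20
  bit 1 = 1: r = r^2 * 20 mod 31 = 20^2 * 20 = 28*20 = 2
  bit 2 = 1: r = r^2 * 20 mod 31 = 2^2 * 20 = 4*20 = 18
  -> s = B^a = 18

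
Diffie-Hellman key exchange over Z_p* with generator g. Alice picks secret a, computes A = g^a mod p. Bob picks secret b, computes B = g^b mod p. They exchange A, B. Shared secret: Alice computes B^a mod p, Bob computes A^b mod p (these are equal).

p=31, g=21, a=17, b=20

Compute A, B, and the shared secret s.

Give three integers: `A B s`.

A = 21^17 mod 31  (bits of 17 = 10001)
  bit 0 = 1: r = r^2 * 21 mod 31 = 1^2 * 21 = 1*21 = 21
  bit 1 = 0: r = r^2 mod 31 = 21^2 = 7
  bit 2 = 0: r = r^2 mod 31 = 7^2 = 18
  bit 3 = 0: r = r^2 mod 31 = 18^2 = 14
  bit 4 = 1: r = r^2 * 21 mod 31 = 14^2 * 21 = 10*21 = 24
  -> A = 24
B = 21^20 mod 31  (bits of 20 = 10100)
  bit 0 = 1: r = r^2 * 21 mod 31 = 1^2 * 21 = 1*21 = 21
  bit 1 = 0: r = r^2 mod 31 = 21^2 = 7
  bit 2 = 1: r = r^2 * 21 mod 31 = 7^2 * 21 = 18*21 = 6
  bit 3 = 0: r = r^2 mod 31 = 6^2 = 5
  bit 4 = 0: r = r^2 mod 31 = 5^2 = 25
  -> B = 25
s = B^a = 25^17 mod 31  (bits of 17 = 10001)
  bit 0 = 1: r = r^2 * 25 mod 31 = 1^2 * 25 = 1*25 = 25
  bit 1 = 0: r = r^2 mod 31 = 25^2 = 5
  bit 2 = 0: r = r^2 mod 31 = 5^2 = 25
  bit 3 = 0: r = r^2 mod 31 = 25^2 = 5
  bit 4 = 1: r = r^2 * 25 mod 31 = 5^2 * 25 = 25*25 = 5
  -> s = B^a = 5

Answer: 24 25 5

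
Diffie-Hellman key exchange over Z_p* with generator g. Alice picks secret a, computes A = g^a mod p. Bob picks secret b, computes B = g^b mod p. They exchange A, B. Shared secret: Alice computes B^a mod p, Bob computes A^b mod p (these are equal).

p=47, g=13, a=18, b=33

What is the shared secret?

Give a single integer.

Answer: 25

Derivation:
A = 13^18 mod 47  (bits of 18 = 10010)
  bit 0 = 1: r = r^2 * 13 mod 47 = 1^2 * 13 = 1*13 = 13
  bit 1 = 0: r = r^2 mod 47 = 13^2 = 28
  bit 2 = 0: r = r^2 mod 47 = 28^2 = 32
  bit 3 = 1: r = r^2 * 13 mod 47 = 32^2 * 13 = 37*13 = 11
  bit 4 = 0: r = r^2 mod 47 = 11^2 = 27
  -> A = 27
B = 13^33 mod 47  (bits of 33 = 100001)
  bit 0 = 1: r = r^2 * 13 mod 47 = 1^2 * 13 = 1*13 = 13
  bit 1 = 0: r = r^2 mod 47 = 13^2 = 28
  bit 2 = 0: r = r^2 mod 47 = 28^2 = 32
  bit 3 = 0: r = r^2 mod 47 = 32^2 = 37
  bit 4 = 0: r = r^2 mod 47 = 37^2 = 6
  bit 5 = 1: r = r^2 * 13 mod 47 = 6^2 * 13 = 36*13 = 45
  -> B = 45
s = B^a = 45^18 mod 47  (bits of 18 = 10010)
  bit 0 = 1: r = r^2 * 45 mod 47 = 1^2 * 45 = 1*45 = 45
  bit 1 = 0: r = r^2 mod 47 = 45^2 = 4
  bit 2 = 0: r = r^2 mod 47 = 4^2 = 16
  bit 3 = 1: r = r^2 * 45 mod 47 = 16^2 * 45 = 21*45 = 5
  bit 4 = 0: r = r^2 mod 47 = 5^2 = 25
  -> s = B^a = 25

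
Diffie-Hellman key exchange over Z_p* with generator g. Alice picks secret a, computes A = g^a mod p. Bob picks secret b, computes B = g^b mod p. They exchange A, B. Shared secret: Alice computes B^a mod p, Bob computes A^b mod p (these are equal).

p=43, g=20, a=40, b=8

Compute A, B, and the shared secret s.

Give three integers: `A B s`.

Answer: 10 9 17

Derivation:
A = 20^40 mod 43  (bits of 40 = 101000)
  bit 0 = 1: r = r^2 * 20 mod 43 = 1^2 * 20 = 1*20 = 20
  bit 1 = 0: r = r^2 mod 43 = 20^2 = 13
  bit 2 = 1: r = r^2 * 20 mod 43 = 13^2 * 20 = 40*20 = 26
  bit 3 = 0: r = r^2 mod 43 = 26^2 = 31
  bit 4 = 0: r = r^2 mod 43 = 31^2 = 15
  bit 5 = 0: r = r^2 mod 43 = 15^2 = 10
  -> A = 10
B = 20^8 mod 43  (bits of 8 = 1000)
  bit 0 = 1: r = r^2 * 20 mod 43 = 1^2 * 20 = 1*20 = 20
  bit 1 = 0: r = r^2 mod 43 = 20^2 = 13
  bit 2 = 0: r = r^2 mod 43 = 13^2 = 40
  bit 3 = 0: r = r^2 mod 43 = 40^2 = 9
  -> B = 9
s = B^a = 9^40 mod 43  (bits of 40 = 101000)
  bit 0 = 1: r = r^2 * 9 mod 43 = 1^2 * 9 = 1*9 = 9
  bit 1 = 0: r = r^2 mod 43 = 9^2 = 38
  bit 2 = 1: r = r^2 * 9 mod 43 = 38^2 * 9 = 25*9 = 10
  bit 3 = 0: r = r^2 mod 43 = 10^2 = 14
  bit 4 = 0: r = r^2 mod 43 = 14^2 = 24
  bit 5 = 0: r = r^2 mod 43 = 24^2 = 17
  -> s = B^a = 17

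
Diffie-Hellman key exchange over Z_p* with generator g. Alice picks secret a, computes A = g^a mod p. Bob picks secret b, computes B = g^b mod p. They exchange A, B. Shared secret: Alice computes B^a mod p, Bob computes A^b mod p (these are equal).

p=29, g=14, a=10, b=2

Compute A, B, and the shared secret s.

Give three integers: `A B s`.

Answer: 13 22 24

Derivation:
A = 14^10 mod 29  (bits of 10 = 1010)
  bit 0 = 1: r = r^2 * 14 mod 29 = 1^2 * 14 = 1*14 = 14
  bit 1 = 0: r = r^2 mod 29 = 14^2 = 22
  bit 2 = 1: r = r^2 * 14 mod 29 = 22^2 * 14 = 20*14 = 19
  bit 3 = 0: r = r^2 mod 29 = 19^2 = 13
  -> A = 13
B = 14^2 mod 29  (bits of 2 = 10)
  bit 0 = 1: r = r^2 * 14 mod 29 = 1^2 * 14 = 1*14 = 14
  bit 1 = 0: r = r^2 mod 29 = 14^2 = 22
  -> B = 22
s = B^a = 22^10 mod 29  (bits of 10 = 1010)
  bit 0 = 1: r = r^2 * 22 mod 29 = 1^2 * 22 = 1*22 = 22
  bit 1 = 0: r = r^2 mod 29 = 22^2 = 20
  bit 2 = 1: r = r^2 * 22 mod 29 = 20^2 * 22 = 23*22 = 13
  bit 3 = 0: r = r^2 mod 29 = 13^2 = 24
  -> s = B^a = 24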